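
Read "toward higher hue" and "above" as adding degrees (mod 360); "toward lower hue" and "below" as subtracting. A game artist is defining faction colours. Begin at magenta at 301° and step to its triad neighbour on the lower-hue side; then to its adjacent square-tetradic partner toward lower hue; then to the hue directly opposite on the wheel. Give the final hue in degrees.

triadic ↓ −120°: 301 − 120 = 181°
square ↓ −90°: 181 − 90 = 91°
complement +180°: 91 + 180 = 271°

271°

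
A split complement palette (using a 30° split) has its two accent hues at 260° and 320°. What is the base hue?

110°

The accents sit 30° either side of the complement, so the complement is their short-arc midpoint on the wheel.
Short-arc midpoint of 260° and 320°: 290°.
Base is 180° from the complement: 290 − 180 = 110°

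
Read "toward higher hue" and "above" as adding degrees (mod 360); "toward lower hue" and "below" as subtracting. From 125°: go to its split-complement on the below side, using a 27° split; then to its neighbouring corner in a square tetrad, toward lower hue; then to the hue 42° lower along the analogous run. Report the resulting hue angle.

146°

+153° (split-comp 27° ↓): 125 + 153 = 278°
−90° (square ↓): 278 − 90 = 188°
−42° (analog 42° ↓): 188 − 42 = 146°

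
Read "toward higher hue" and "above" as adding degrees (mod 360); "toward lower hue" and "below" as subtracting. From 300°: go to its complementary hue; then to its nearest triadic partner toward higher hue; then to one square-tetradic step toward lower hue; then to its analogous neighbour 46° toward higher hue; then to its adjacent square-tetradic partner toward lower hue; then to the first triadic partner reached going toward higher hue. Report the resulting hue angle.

300 + 180 = 480 → 480 − 360 = 120°   (complement)
120 + 120 = 240°   (triadic ↑)
240 − 90 = 150°   (square ↓)
150 + 46 = 196°   (analog 46° ↑)
196 − 90 = 106°   (square ↓)
106 + 120 = 226°   (triadic ↑)

226°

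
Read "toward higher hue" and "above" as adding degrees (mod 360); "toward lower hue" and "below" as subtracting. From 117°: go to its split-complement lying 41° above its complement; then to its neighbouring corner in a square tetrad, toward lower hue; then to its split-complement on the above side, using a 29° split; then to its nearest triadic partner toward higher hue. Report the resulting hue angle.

217°

+221° (split-comp 41° ↑): 117 + 221 = 338°
−90° (square ↓): 338 − 90 = 248°
+209° (split-comp 29° ↑): 248 + 209 = 457 → 457 − 360 = 97°
+120° (triadic ↑): 97 + 120 = 217°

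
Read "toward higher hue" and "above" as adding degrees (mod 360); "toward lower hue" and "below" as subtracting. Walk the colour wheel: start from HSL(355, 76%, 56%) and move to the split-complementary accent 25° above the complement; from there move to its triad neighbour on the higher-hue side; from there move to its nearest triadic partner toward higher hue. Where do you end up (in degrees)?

split-comp 25° ↑ +205°: 355 + 205 = 560 → 560 − 360 = 200°
triadic ↑ +120°: 200 + 120 = 320°
triadic ↑ +120°: 320 + 120 = 440 → 440 − 360 = 80°

80°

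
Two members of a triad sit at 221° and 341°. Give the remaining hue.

101°

A triad spaces three hues 120° apart.
The full set is {101°, 221°, 341°}.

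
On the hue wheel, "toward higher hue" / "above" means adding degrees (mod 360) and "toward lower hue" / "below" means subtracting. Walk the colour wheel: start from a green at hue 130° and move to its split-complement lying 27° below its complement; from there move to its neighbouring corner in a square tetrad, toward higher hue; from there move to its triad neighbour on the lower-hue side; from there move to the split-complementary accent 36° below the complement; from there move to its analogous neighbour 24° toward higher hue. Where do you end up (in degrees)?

61°

+153° (split-comp 27° ↓): 130 + 153 = 283°
+90° (square ↑): 283 + 90 = 373 → 373 − 360 = 13°
−120° (triadic ↓): 13 − 120 = -107 → -107 + 360 = 253°
+144° (split-comp 36° ↓): 253 + 144 = 397 → 397 − 360 = 37°
+24° (analog 24° ↑): 37 + 24 = 61°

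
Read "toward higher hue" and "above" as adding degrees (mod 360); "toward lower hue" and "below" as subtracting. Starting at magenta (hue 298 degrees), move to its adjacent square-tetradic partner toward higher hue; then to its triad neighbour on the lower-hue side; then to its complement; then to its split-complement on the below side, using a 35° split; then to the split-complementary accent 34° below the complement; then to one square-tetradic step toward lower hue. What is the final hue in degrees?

289°

298 + 90 = 388 → 388 − 360 = 28°   (square ↑)
28 − 120 = -92 → -92 + 360 = 268°   (triadic ↓)
268 + 180 = 448 → 448 − 360 = 88°   (complement)
88 + 145 = 233°   (split-comp 35° ↓)
233 + 146 = 379 → 379 − 360 = 19°   (split-comp 34° ↓)
19 − 90 = -71 → -71 + 360 = 289°   (square ↓)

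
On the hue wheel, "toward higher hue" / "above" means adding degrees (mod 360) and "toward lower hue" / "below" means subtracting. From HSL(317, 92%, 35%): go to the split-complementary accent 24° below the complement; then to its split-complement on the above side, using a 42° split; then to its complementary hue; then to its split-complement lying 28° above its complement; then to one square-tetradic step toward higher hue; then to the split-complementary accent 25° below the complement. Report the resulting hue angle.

248°

+156° (split-comp 24° ↓): 317 + 156 = 473 → 473 − 360 = 113°
+222° (split-comp 42° ↑): 113 + 222 = 335°
+180° (complement): 335 + 180 = 515 → 515 − 360 = 155°
+208° (split-comp 28° ↑): 155 + 208 = 363 → 363 − 360 = 3°
+90° (square ↑): 3 + 90 = 93°
+155° (split-comp 25° ↓): 93 + 155 = 248°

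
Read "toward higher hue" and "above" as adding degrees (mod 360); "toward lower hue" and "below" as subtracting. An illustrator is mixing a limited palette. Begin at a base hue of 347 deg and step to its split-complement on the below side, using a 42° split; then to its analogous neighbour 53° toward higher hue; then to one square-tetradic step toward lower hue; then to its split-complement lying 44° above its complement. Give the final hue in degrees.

+138° (split-comp 42° ↓): 347 + 138 = 485 → 485 − 360 = 125°
+53° (analog 53° ↑): 125 + 53 = 178°
−90° (square ↓): 178 − 90 = 88°
+224° (split-comp 44° ↑): 88 + 224 = 312°

312°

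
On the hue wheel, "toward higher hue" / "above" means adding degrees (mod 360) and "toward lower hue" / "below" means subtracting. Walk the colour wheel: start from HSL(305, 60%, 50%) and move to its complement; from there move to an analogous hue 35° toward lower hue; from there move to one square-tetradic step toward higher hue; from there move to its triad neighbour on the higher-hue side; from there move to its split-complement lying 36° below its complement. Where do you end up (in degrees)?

84°

+180° (complement): 305 + 180 = 485 → 485 − 360 = 125°
−35° (analog 35° ↓): 125 − 35 = 90°
+90° (square ↑): 90 + 90 = 180°
+120° (triadic ↑): 180 + 120 = 300°
+144° (split-comp 36° ↓): 300 + 144 = 444 → 444 − 360 = 84°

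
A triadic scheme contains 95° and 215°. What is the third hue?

335°

A triad spaces three hues 120° apart.
The full set is {95°, 215°, 335°}.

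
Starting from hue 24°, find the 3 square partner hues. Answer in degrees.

114°, 204°, and 294°

A square tetradic scheme places four hues every 90°.
24 + 90 = 114°
24 + 180 = 204°
24 + 270 = 294°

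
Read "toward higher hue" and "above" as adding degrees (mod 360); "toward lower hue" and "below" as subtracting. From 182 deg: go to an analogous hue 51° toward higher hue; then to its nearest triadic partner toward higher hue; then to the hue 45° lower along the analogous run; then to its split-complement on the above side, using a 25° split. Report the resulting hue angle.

analog 51° ↑ +51°: 182 + 51 = 233°
triadic ↑ +120°: 233 + 120 = 353°
analog 45° ↓ −45°: 353 − 45 = 308°
split-comp 25° ↑ +205°: 308 + 205 = 513 → 513 − 360 = 153°

153°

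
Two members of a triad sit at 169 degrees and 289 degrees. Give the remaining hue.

A triad spaces three hues 120° apart.
The full set is {49°, 169°, 289°}.

49°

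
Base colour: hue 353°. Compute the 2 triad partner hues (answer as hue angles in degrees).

113° and 233°

A triad places three hues 120° apart.
353 + 120 = 473 → 473 − 360 = 113°
353 + 240 = 593 → 593 − 360 = 233°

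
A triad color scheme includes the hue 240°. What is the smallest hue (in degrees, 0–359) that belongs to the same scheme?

A triad places three hues 120° apart.
The full set through 240° is {0°, 120°, 240°}.

0°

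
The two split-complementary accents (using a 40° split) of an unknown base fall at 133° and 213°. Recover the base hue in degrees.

353°

The accents sit 40° either side of the complement, so the complement is their short-arc midpoint on the wheel.
Short-arc midpoint of 133° and 213°: 173°.
Base is 180° from the complement: 173 − 180 = -7 → -7 + 360 = 353°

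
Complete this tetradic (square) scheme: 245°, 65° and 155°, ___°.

335°

A square tetradic scheme places four hues every 90°.
The full set through 65° is {65°, 155°, 245°, 335°}.
Given {65°, 155°, 245°}, the missing hue is 335°.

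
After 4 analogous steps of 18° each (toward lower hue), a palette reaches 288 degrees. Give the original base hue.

4 steps of 18° (toward lower hue) give a net shift of −72°.
Start = end − shift: 288 + 72 = 360 → 360 − 360 = 0°

0°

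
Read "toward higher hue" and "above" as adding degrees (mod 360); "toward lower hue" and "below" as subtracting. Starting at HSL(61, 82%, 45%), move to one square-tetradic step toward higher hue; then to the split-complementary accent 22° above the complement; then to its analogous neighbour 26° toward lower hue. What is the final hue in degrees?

327°

square ↑ +90°: 61 + 90 = 151°
split-comp 22° ↑ +202°: 151 + 202 = 353°
analog 26° ↓ −26°: 353 − 26 = 327°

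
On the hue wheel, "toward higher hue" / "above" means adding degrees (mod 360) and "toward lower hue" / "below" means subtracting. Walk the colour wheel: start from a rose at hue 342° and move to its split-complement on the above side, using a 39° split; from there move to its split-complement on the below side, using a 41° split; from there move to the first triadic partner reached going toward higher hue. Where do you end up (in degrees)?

split-comp 39° ↑ +219°: 342 + 219 = 561 → 561 − 360 = 201°
split-comp 41° ↓ +139°: 201 + 139 = 340°
triadic ↑ +120°: 340 + 120 = 460 → 460 − 360 = 100°

100°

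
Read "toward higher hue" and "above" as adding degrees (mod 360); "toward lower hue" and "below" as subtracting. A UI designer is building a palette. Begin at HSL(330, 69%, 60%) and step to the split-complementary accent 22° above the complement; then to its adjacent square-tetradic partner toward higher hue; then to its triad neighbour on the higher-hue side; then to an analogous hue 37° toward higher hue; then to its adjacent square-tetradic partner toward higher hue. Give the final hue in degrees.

330 + 202 = 532 → 532 − 360 = 172°   (split-comp 22° ↑)
172 + 90 = 262°   (square ↑)
262 + 120 = 382 → 382 − 360 = 22°   (triadic ↑)
22 + 37 = 59°   (analog 37° ↑)
59 + 90 = 149°   (square ↑)

149°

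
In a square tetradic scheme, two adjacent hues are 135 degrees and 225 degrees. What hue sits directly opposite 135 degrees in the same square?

315°

A square tetradic scheme places four hues 90° apart; opposite corners are 180° apart.
135 + 180 = 315°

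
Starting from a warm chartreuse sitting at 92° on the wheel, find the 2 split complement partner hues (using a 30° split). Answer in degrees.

242° and 302°

Complement of 92°: 92 + 180 = 272°
272 − 30 = 242°
272 + 30 = 302°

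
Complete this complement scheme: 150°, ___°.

The complement sits 180° across the wheel.
The full set through 150° is {150°, 330°}.
Given {150°}, the missing hue is 330°.

330°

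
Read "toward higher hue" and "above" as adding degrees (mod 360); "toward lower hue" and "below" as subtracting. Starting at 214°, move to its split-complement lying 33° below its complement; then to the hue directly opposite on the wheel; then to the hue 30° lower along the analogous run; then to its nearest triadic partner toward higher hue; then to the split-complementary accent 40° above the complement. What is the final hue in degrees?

131°

split-comp 33° ↓ +147°: 214 + 147 = 361 → 361 − 360 = 1°
complement +180°: 1 + 180 = 181°
analog 30° ↓ −30°: 181 − 30 = 151°
triadic ↑ +120°: 151 + 120 = 271°
split-comp 40° ↑ +220°: 271 + 220 = 491 → 491 − 360 = 131°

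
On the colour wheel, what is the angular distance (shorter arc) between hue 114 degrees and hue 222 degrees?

108°

|114 − 222| = 108.
108 ≤ 180, so the shorter arc is 108°.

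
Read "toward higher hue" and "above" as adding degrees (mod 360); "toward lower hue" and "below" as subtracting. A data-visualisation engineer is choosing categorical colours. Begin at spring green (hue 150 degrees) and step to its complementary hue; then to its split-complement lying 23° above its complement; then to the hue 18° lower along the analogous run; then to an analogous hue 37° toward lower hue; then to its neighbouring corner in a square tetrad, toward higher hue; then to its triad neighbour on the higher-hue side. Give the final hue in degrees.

328°

complement +180°: 150 + 180 = 330°
split-comp 23° ↑ +203°: 330 + 203 = 533 → 533 − 360 = 173°
analog 18° ↓ −18°: 173 − 18 = 155°
analog 37° ↓ −37°: 155 − 37 = 118°
square ↑ +90°: 118 + 90 = 208°
triadic ↑ +120°: 208 + 120 = 328°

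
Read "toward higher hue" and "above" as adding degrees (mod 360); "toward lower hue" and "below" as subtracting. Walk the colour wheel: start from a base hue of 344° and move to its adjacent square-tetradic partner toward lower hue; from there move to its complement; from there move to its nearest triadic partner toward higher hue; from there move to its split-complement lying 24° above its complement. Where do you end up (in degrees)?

344 − 90 = 254°   (square ↓)
254 + 180 = 434 → 434 − 360 = 74°   (complement)
74 + 120 = 194°   (triadic ↑)
194 + 204 = 398 → 398 − 360 = 38°   (split-comp 24° ↑)

38°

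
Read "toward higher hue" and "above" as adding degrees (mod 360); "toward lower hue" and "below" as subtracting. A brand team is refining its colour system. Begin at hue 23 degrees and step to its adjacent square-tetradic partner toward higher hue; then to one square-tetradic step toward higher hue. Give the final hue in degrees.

23 + 90 = 113°   (square ↑)
113 + 90 = 203°   (square ↑)

203°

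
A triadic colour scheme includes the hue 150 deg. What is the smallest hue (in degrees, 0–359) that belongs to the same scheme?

30°

A triad places three hues 120° apart.
The full set through 150° is {30°, 150°, 270°}.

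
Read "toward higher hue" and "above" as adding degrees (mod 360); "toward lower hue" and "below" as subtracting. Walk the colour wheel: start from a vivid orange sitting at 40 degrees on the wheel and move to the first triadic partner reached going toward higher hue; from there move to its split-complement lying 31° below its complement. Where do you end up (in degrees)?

+120° (triadic ↑): 40 + 120 = 160°
+149° (split-comp 31° ↓): 160 + 149 = 309°

309°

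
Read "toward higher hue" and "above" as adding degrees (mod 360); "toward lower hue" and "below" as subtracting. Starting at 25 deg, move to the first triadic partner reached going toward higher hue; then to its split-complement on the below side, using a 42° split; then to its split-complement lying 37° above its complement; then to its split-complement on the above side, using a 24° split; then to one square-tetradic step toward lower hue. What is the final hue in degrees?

25 + 120 = 145°   (triadic ↑)
145 + 138 = 283°   (split-comp 42° ↓)
283 + 217 = 500 → 500 − 360 = 140°   (split-comp 37° ↑)
140 + 204 = 344°   (split-comp 24° ↑)
344 − 90 = 254°   (square ↓)

254°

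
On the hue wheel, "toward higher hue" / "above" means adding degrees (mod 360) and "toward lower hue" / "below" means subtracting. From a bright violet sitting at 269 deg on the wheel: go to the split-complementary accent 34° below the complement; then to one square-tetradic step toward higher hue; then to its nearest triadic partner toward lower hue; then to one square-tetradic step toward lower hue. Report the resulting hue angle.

+146° (split-comp 34° ↓): 269 + 146 = 415 → 415 − 360 = 55°
+90° (square ↑): 55 + 90 = 145°
−120° (triadic ↓): 145 − 120 = 25°
−90° (square ↓): 25 − 90 = -65 → -65 + 360 = 295°

295°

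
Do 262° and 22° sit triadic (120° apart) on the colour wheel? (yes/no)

Angular distance: |262 − 22| = 240; shorter arc = 360 − 240 = 120°.
Triadic (120° apart) requires 120°.

yes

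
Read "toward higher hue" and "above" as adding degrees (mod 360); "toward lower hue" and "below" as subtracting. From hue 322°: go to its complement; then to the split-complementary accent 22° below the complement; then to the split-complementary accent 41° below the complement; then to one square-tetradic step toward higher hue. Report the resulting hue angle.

complement +180°: 322 + 180 = 502 → 502 − 360 = 142°
split-comp 22° ↓ +158°: 142 + 158 = 300°
split-comp 41° ↓ +139°: 300 + 139 = 439 → 439 − 360 = 79°
square ↑ +90°: 79 + 90 = 169°

169°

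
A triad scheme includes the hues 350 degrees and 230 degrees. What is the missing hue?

110°

A triad places three hues 120° apart.
The full set through 230° is {110°, 230°, 350°}.
Given {230°, 350°}, the missing hue is 110°.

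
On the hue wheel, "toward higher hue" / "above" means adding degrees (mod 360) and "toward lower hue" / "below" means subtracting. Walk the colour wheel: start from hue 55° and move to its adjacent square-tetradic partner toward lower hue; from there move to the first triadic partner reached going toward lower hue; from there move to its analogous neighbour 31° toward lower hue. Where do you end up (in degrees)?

174°

55 − 90 = -35 → -35 + 360 = 325°   (square ↓)
325 − 120 = 205°   (triadic ↓)
205 − 31 = 174°   (analog 31° ↓)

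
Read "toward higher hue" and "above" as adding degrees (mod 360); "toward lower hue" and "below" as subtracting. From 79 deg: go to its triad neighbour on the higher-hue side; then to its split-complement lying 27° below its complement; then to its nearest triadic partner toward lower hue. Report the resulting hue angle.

+120° (triadic ↑): 79 + 120 = 199°
+153° (split-comp 27° ↓): 199 + 153 = 352°
−120° (triadic ↓): 352 − 120 = 232°

232°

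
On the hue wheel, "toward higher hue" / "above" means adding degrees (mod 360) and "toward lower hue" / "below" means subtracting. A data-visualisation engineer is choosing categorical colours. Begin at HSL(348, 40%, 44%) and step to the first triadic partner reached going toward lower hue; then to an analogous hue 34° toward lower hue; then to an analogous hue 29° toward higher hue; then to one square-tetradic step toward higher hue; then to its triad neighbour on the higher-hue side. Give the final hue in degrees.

−120° (triadic ↓): 348 − 120 = 228°
−34° (analog 34° ↓): 228 − 34 = 194°
+29° (analog 29° ↑): 194 + 29 = 223°
+90° (square ↑): 223 + 90 = 313°
+120° (triadic ↑): 313 + 120 = 433 → 433 − 360 = 73°

73°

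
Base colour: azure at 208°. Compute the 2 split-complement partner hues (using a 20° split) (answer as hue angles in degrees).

8° and 48°

Split-complementary hues sit 20° either side of the complement.
Complement of 208°: 208 + 180 = 388 → 388 − 360 = 28°
28 − 20 = 8°
28 + 20 = 48°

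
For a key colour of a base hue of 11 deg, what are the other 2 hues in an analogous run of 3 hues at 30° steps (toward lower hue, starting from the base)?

341° and 311°

Analogous hues sit every 30° along the wheel.
11 − 30 = -19 → -19 + 360 = 341°
11 − 60 = -49 → -49 + 360 = 311°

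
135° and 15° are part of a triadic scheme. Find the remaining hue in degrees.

A triad places three hues 120° apart.
The full set through 15° is {15°, 135°, 255°}.
Given {15°, 135°}, the missing hue is 255°.

255°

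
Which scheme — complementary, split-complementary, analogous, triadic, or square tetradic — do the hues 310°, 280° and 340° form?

Sort the hues: 280°, 310°, 340°.
Successive gaps around the wheel: 30°, 30°, 300°.
A run of hues at equal small steps (30°) with one large closing gap is an analogous group.

analogous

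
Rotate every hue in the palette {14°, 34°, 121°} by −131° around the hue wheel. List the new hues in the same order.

14 − 131 = -117 → -117 + 360 = 243°
34 − 131 = -97 → -97 + 360 = 263°
121 − 131 = -10 → -10 + 360 = 350°

243°, 263°, 350°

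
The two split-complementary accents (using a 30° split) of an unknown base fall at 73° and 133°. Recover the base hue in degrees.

283°

The accents sit 30° either side of the complement, so the complement is their short-arc midpoint on the wheel.
Short-arc midpoint of 73° and 133°: 103°.
Base is 180° from the complement: 103 − 180 = -77 → -77 + 360 = 283°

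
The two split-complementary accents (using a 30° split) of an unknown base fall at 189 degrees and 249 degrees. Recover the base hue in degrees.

The accents sit 30° either side of the complement, so the complement is their short-arc midpoint on the wheel.
Short-arc midpoint of 189° and 249°: 219°.
Base is 180° from the complement: 219 − 180 = 39°

39°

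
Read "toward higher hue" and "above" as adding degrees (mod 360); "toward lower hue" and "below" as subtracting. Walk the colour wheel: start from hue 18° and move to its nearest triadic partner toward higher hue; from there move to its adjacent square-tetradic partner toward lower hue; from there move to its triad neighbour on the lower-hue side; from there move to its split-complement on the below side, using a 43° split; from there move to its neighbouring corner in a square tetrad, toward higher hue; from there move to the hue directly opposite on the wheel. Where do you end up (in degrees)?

+120° (triadic ↑): 18 + 120 = 138°
−90° (square ↓): 138 − 90 = 48°
−120° (triadic ↓): 48 − 120 = -72 → -72 + 360 = 288°
+137° (split-comp 43° ↓): 288 + 137 = 425 → 425 − 360 = 65°
+90° (square ↑): 65 + 90 = 155°
+180° (complement): 155 + 180 = 335°

335°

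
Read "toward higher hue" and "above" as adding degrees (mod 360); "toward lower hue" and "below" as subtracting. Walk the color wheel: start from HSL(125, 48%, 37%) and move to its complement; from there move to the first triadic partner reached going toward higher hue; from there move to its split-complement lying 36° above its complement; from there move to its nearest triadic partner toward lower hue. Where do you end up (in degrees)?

+180° (complement): 125 + 180 = 305°
+120° (triadic ↑): 305 + 120 = 425 → 425 − 360 = 65°
+216° (split-comp 36° ↑): 65 + 216 = 281°
−120° (triadic ↓): 281 − 120 = 161°

161°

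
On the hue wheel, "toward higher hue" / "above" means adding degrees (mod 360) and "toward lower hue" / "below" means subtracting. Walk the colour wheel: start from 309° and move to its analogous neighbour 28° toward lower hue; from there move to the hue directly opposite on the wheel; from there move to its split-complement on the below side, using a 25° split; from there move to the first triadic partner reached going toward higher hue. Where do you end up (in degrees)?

16°

309 − 28 = 281°   (analog 28° ↓)
281 + 180 = 461 → 461 − 360 = 101°   (complement)
101 + 155 = 256°   (split-comp 25° ↓)
256 + 120 = 376 → 376 − 360 = 16°   (triadic ↑)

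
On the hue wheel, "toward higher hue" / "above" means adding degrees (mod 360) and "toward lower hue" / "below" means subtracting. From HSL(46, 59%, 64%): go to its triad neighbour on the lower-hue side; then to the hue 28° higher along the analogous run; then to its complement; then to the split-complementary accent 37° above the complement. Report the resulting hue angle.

46 − 120 = -74 → -74 + 360 = 286°   (triadic ↓)
286 + 28 = 314°   (analog 28° ↑)
314 + 180 = 494 → 494 − 360 = 134°   (complement)
134 + 217 = 351°   (split-comp 37° ↑)

351°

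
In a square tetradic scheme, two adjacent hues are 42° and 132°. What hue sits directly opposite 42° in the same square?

222°

A square tetradic scheme places four hues 90° apart; opposite corners are 180° apart.
42 + 180 = 222°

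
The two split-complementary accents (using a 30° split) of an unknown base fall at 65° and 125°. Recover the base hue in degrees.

275°

The accents sit 30° either side of the complement, so the complement is their short-arc midpoint on the wheel.
Short-arc midpoint of 65° and 125°: 95°.
Base is 180° from the complement: 95 − 180 = -85 → -85 + 360 = 275°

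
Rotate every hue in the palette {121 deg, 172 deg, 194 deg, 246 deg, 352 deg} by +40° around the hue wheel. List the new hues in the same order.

161°, 212°, 234°, 286°, 32°

121 + 40 = 161°
172 + 40 = 212°
194 + 40 = 234°
246 + 40 = 286°
352 + 40 = 392 → 392 − 360 = 32°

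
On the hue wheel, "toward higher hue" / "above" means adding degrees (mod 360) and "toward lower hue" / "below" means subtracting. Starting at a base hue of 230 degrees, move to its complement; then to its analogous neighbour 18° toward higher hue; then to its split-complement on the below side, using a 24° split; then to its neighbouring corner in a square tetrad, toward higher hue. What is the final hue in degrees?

314°

+180° (complement): 230 + 180 = 410 → 410 − 360 = 50°
+18° (analog 18° ↑): 50 + 18 = 68°
+156° (split-comp 24° ↓): 68 + 156 = 224°
+90° (square ↑): 224 + 90 = 314°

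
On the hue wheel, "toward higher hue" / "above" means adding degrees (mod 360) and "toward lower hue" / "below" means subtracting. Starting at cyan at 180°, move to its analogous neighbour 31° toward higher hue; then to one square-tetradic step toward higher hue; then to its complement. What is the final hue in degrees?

180 + 31 = 211°   (analog 31° ↑)
211 + 90 = 301°   (square ↑)
301 + 180 = 481 → 481 − 360 = 121°   (complement)

121°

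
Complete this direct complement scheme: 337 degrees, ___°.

157°

The complement sits 180° across the wheel.
The full set through 337° is {157°, 337°}.
Given {337°}, the missing hue is 157°.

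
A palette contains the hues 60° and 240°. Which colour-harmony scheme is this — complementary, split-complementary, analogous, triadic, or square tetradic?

Sort the hues: 60°, 240°.
Successive gaps around the wheel: 180°, 180°.
Two hues 180° apart are complementary.

complementary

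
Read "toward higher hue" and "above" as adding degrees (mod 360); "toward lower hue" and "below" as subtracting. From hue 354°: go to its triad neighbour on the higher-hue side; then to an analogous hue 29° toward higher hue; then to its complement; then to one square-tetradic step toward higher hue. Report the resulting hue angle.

53°

triadic ↑ +120°: 354 + 120 = 474 → 474 − 360 = 114°
analog 29° ↑ +29°: 114 + 29 = 143°
complement +180°: 143 + 180 = 323°
square ↑ +90°: 323 + 90 = 413 → 413 − 360 = 53°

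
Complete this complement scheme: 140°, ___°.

320°

The complement sits 180° across the wheel.
The full set through 140° is {140°, 320°}.
Given {140°}, the missing hue is 320°.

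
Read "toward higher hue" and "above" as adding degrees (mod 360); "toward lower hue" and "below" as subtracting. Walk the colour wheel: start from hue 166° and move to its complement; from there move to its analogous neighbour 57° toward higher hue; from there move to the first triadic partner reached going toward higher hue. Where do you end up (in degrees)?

163°

complement +180°: 166 + 180 = 346°
analog 57° ↑ +57°: 346 + 57 = 403 → 403 − 360 = 43°
triadic ↑ +120°: 43 + 120 = 163°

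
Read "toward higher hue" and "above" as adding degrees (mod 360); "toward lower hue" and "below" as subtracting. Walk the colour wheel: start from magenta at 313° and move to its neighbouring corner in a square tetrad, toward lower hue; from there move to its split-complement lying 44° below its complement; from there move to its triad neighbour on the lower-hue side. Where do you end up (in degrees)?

239°

−90° (square ↓): 313 − 90 = 223°
+136° (split-comp 44° ↓): 223 + 136 = 359°
−120° (triadic ↓): 359 − 120 = 239°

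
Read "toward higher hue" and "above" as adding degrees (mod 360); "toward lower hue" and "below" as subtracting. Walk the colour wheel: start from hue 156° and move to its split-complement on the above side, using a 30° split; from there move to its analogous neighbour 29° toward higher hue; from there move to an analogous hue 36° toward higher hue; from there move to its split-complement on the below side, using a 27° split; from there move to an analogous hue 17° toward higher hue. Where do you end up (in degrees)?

156 + 210 = 366 → 366 − 360 = 6°   (split-comp 30° ↑)
6 + 29 = 35°   (analog 29° ↑)
35 + 36 = 71°   (analog 36° ↑)
71 + 153 = 224°   (split-comp 27° ↓)
224 + 17 = 241°   (analog 17° ↑)

241°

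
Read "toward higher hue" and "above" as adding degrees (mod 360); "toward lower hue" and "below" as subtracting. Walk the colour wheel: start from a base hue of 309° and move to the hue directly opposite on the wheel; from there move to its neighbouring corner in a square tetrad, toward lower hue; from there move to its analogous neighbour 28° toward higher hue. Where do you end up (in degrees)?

67°

309 + 180 = 489 → 489 − 360 = 129°   (complement)
129 − 90 = 39°   (square ↓)
39 + 28 = 67°   (analog 28° ↑)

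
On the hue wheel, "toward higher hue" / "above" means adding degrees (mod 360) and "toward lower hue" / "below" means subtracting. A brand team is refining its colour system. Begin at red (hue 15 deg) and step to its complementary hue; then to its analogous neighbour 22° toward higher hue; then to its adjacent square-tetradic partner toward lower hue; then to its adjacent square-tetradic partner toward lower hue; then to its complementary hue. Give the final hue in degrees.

217°

+180° (complement): 15 + 180 = 195°
+22° (analog 22° ↑): 195 + 22 = 217°
−90° (square ↓): 217 − 90 = 127°
−90° (square ↓): 127 − 90 = 37°
+180° (complement): 37 + 180 = 217°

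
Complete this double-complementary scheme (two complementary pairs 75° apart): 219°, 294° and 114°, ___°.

A rectangular tetradic uses two complementary pairs 75° apart: offsets 0°, 75°, 180°, 255°.
Among {114°, 219°, 294°}, 294° and 114° are a 180° pair.
The remaining hue 219° needs its own complement: 219 + 180 = 399 → 399 − 360 = 39°

39°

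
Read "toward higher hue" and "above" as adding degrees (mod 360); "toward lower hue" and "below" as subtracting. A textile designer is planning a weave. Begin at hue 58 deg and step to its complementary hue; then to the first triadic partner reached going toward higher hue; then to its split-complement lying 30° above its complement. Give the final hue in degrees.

+180° (complement): 58 + 180 = 238°
+120° (triadic ↑): 238 + 120 = 358°
+210° (split-comp 30° ↑): 358 + 210 = 568 → 568 − 360 = 208°

208°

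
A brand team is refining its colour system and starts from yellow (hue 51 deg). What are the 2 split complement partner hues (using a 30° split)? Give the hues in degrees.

Split-complementary hues sit 30° either side of the complement.
Complement of 51 deg: 51 + 180 = 231°
231 − 30 = 201°
231 + 30 = 261°

201° and 261°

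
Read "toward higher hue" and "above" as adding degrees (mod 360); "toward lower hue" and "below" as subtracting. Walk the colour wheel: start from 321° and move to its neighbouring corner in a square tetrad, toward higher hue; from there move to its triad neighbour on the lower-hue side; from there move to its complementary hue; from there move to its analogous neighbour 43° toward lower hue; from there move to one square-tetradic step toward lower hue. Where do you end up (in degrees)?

338°

321 + 90 = 411 → 411 − 360 = 51°   (square ↑)
51 − 120 = -69 → -69 + 360 = 291°   (triadic ↓)
291 + 180 = 471 → 471 − 360 = 111°   (complement)
111 − 43 = 68°   (analog 43° ↓)
68 − 90 = -22 → -22 + 360 = 338°   (square ↓)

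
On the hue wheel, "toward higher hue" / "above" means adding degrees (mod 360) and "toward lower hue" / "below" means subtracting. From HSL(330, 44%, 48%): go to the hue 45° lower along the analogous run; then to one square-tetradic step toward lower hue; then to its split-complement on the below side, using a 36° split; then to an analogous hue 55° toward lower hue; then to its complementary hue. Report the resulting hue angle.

analog 45° ↓ −45°: 330 − 45 = 285°
square ↓ −90°: 285 − 90 = 195°
split-comp 36° ↓ +144°: 195 + 144 = 339°
analog 55° ↓ −55°: 339 − 55 = 284°
complement +180°: 284 + 180 = 464 → 464 − 360 = 104°

104°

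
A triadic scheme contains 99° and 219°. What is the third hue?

A triad spaces three hues 120° apart.
The full set is {99°, 219°, 339°}.

339°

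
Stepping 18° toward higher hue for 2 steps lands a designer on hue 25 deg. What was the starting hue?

349°

2 steps of 18° (toward higher hue) give a net shift of +36°.
Start = end − shift: 25 − 36 = -11 → -11 + 360 = 349°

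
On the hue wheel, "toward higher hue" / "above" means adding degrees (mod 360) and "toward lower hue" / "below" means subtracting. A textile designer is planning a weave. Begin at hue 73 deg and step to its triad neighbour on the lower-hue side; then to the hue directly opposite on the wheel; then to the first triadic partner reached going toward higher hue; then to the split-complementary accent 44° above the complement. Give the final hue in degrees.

117°

−120° (triadic ↓): 73 − 120 = -47 → -47 + 360 = 313°
+180° (complement): 313 + 180 = 493 → 493 − 360 = 133°
+120° (triadic ↑): 133 + 120 = 253°
+224° (split-comp 44° ↑): 253 + 224 = 477 → 477 − 360 = 117°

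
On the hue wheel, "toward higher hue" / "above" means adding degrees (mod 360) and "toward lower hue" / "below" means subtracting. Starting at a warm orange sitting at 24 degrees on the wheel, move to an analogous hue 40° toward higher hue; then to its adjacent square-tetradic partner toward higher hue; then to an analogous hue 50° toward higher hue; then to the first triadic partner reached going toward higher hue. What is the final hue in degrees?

324°

24 + 40 = 64°   (analog 40° ↑)
64 + 90 = 154°   (square ↑)
154 + 50 = 204°   (analog 50° ↑)
204 + 120 = 324°   (triadic ↑)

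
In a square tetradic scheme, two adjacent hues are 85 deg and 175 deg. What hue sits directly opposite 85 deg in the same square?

265°

A square tetradic scheme places four hues 90° apart; opposite corners are 180° apart.
85 + 180 = 265°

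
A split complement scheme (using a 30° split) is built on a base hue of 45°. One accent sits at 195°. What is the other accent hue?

255°

Split-complementary hues sit 30° either side of the complement.
Complement of the base 45°: 45 + 180 = 225°
The given accent 195° is 30° one side of 225°; the other accent sits 30° the other side: 225 + 30 = 255°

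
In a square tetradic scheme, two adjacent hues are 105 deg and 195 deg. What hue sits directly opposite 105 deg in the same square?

A square tetradic scheme places four hues 90° apart; opposite corners are 180° apart.
105 + 180 = 285°

285°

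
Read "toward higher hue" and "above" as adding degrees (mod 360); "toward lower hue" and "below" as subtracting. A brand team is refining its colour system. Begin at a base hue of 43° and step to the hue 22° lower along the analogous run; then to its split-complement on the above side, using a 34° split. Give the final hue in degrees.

analog 22° ↓ −22°: 43 − 22 = 21°
split-comp 34° ↑ +214°: 21 + 214 = 235°

235°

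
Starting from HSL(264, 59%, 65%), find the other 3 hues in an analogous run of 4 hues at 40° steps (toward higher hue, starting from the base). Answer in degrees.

Analogous hues sit every 40° along the wheel.
264 + 40 = 304°
264 + 80 = 344°
264 + 120 = 384 → 384 − 360 = 24°

304°, 344°, 24°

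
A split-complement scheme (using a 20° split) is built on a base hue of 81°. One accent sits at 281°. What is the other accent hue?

241°

Split-complementary hues sit 20° either side of the complement.
Complement of the base 81°: 81 + 180 = 261°
The given accent 281° is 20° one side of 261°; the other accent sits 20° the other side: 261 − 20 = 241°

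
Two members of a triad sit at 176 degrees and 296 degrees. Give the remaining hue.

56°

A triad spaces three hues 120° apart.
The full set is {56°, 176°, 296°}.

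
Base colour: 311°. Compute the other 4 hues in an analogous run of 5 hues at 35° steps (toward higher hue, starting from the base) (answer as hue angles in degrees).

Analogous hues sit every 35° along the wheel.
311 + 35 = 346°
311 + 70 = 381 → 381 − 360 = 21°
311 + 105 = 416 → 416 − 360 = 56°
311 + 140 = 451 → 451 − 360 = 91°

346°, 21°, 56°, 91°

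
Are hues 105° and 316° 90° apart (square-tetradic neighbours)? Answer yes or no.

no

Angular distance: |105 − 316| = 211; shorter arc = 360 − 211 = 149°.
90° apart (square-tetradic neighbours) requires 90°.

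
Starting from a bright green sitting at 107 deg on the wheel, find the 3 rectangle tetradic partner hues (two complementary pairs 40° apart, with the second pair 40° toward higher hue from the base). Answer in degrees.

147°, 287° and 327°

A rectangular tetradic uses two complementary pairs 40° apart: offsets 0°, 40°, 180°, 220°.
107 + 40 = 147°
107 + 180 = 287°
107 + 220 = 327°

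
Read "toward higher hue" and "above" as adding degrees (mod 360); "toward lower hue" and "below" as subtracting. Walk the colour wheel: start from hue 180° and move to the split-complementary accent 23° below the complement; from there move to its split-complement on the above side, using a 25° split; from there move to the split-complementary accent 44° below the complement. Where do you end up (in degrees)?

318°

split-comp 23° ↓ +157°: 180 + 157 = 337°
split-comp 25° ↑ +205°: 337 + 205 = 542 → 542 − 360 = 182°
split-comp 44° ↓ +136°: 182 + 136 = 318°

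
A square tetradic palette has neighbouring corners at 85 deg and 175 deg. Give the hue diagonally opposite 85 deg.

A square tetradic scheme places four hues 90° apart; opposite corners are 180° apart.
85 + 180 = 265°

265°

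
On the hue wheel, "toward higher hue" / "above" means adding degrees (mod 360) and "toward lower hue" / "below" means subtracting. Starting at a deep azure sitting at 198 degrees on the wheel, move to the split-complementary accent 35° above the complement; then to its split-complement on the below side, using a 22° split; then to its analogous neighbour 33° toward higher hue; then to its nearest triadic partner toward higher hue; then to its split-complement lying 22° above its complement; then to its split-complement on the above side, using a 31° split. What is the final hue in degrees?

57°

+215° (split-comp 35° ↑): 198 + 215 = 413 → 413 − 360 = 53°
+158° (split-comp 22° ↓): 53 + 158 = 211°
+33° (analog 33° ↑): 211 + 33 = 244°
+120° (triadic ↑): 244 + 120 = 364 → 364 − 360 = 4°
+202° (split-comp 22° ↑): 4 + 202 = 206°
+211° (split-comp 31° ↑): 206 + 211 = 417 → 417 − 360 = 57°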